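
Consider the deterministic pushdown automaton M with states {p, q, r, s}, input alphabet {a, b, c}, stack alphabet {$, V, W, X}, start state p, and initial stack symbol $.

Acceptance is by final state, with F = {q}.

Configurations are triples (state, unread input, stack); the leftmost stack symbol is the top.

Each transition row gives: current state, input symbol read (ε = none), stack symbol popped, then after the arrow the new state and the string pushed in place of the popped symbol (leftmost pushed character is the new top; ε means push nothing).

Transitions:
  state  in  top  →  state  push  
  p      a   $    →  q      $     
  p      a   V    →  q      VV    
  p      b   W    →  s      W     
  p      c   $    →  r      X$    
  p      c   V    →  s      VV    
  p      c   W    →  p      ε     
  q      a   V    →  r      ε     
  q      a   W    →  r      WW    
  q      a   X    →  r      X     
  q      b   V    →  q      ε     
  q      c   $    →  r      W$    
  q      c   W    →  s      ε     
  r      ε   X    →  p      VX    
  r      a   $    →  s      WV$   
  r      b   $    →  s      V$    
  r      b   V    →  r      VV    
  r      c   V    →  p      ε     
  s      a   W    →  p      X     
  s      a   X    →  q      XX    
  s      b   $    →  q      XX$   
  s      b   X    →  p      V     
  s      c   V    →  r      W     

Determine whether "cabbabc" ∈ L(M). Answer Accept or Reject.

(p, cabbabc, $) ⊢ (r, abbabc, X$) ⊢ (p, abbabc, VX$) ⊢ (q, bbabc, VVX$) ⊢ (q, babc, VX$) ⊢ (q, abc, X$) ⊢ (r, bc, X$) ⊢ (p, bc, VX$)
No transition applies at (p, bc, VX$); input not fully consumed.

Reject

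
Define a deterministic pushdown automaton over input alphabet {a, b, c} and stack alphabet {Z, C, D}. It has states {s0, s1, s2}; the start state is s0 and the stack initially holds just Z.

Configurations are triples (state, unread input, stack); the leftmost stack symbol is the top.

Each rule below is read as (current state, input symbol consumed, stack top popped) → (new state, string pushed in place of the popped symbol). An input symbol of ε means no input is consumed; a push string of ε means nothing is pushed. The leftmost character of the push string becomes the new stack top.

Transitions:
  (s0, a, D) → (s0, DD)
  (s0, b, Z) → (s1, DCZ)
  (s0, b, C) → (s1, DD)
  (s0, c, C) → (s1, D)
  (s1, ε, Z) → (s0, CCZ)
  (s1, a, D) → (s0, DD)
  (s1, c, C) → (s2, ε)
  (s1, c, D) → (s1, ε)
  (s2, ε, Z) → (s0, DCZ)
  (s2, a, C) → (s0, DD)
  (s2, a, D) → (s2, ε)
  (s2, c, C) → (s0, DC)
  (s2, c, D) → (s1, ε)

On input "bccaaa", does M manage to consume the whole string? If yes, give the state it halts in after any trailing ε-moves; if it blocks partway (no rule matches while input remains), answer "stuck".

(s0, bccaaa, Z)
  read b, top Z: go to s1, push DCZ → (s1, ccaaa, DCZ)
  read c, top D: go to s1, push ε → (s1, caaa, CZ)
  read c, top C: go to s2, push ε → (s2, aaa, Z)
  ε-move, top Z: go to s0, push DCZ → (s0, aaa, DCZ)
  read a, top D: go to s0, push DD → (s0, aa, DDCZ)
  read a, top D: go to s0, push DD → (s0, a, DDDCZ)
  read a, top D: go to s0, push DD → (s0, ε, DDDDCZ)
All input consumed; M is in state s0.

s0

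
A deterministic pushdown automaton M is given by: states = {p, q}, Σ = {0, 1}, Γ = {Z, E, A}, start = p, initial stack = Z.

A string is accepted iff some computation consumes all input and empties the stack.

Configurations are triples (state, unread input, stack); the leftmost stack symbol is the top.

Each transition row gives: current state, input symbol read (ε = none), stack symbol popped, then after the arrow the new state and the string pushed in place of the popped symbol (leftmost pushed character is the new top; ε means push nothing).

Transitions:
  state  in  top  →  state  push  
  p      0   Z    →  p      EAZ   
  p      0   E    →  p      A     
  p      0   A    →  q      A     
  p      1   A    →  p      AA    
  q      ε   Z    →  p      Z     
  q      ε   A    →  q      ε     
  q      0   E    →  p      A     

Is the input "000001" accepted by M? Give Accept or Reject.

Reject

(p, 000001, Z) ⊢ (p, 00001, EAZ) ⊢ (p, 0001, AAZ) ⊢ (q, 001, AAZ) ⊢ (q, 001, AZ) ⊢ (q, 001, Z) ⊢ (p, 001, Z) ⊢ (p, 01, EAZ) ⊢ (p, 1, AAZ) ⊢ (p, ε, AAAZ)
All input consumed; stack is AAAZ, not empty, and no further ε-move applies.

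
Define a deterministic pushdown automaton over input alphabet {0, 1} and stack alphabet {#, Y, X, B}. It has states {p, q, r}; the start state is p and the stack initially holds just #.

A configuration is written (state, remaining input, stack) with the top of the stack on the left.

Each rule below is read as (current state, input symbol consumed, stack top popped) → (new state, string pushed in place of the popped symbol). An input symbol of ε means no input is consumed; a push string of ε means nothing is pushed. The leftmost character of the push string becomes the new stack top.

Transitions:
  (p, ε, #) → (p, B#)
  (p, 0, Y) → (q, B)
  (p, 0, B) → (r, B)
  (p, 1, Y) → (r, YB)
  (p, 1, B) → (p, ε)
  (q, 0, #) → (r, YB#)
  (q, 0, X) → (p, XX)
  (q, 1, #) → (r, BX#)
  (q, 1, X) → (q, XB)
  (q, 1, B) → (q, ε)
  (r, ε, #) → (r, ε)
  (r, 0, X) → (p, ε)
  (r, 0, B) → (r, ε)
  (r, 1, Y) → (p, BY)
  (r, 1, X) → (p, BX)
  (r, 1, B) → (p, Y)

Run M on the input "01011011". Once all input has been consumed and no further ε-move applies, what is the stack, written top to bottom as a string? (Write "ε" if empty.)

X#

(p, 01011011, #)
  ε-move, top #: go to p, push B# → (p, 01011011, B#)
  read 0, top B: go to r, push B → (r, 1011011, B#)
  read 1, top B: go to p, push Y → (p, 011011, Y#)
  read 0, top Y: go to q, push B → (q, 11011, B#)
  read 1, top B: go to q, push ε → (q, 1011, #)
  read 1, top #: go to r, push BX# → (r, 011, BX#)
  read 0, top B: go to r, push ε → (r, 11, X#)
  read 1, top X: go to p, push BX → (p, 1, BX#)
  read 1, top B: go to p, push ε → (p, ε, X#)
All input consumed in state p with stack X#.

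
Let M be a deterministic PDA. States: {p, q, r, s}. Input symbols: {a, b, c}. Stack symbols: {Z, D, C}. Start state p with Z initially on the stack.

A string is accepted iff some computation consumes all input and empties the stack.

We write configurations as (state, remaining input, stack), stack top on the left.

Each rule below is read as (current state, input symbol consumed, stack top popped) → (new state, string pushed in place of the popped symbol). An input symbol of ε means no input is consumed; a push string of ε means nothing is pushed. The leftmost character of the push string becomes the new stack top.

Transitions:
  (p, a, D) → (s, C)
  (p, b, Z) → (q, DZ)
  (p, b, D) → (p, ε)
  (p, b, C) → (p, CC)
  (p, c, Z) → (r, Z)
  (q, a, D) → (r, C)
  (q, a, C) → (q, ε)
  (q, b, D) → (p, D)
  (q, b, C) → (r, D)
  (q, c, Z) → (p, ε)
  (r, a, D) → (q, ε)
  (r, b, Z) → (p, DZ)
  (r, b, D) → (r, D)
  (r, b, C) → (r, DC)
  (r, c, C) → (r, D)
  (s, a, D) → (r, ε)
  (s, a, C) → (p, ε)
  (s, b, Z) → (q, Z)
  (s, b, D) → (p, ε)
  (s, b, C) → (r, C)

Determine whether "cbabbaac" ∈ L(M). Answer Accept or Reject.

Accept

(p, cbabbaac, Z)
  read c, top Z: go to r, push Z → (r, babbaac, Z)
  read b, top Z: go to p, push DZ → (p, abbaac, DZ)
  read a, top D: go to s, push C → (s, bbaac, CZ)
  read b, top C: go to r, push C → (r, baac, CZ)
  read b, top C: go to r, push DC → (r, aac, DCZ)
  read a, top D: go to q, push ε → (q, ac, CZ)
  read a, top C: go to q, push ε → (q, c, Z)
  read c, top Z: go to p, push ε → (p, ε, ε)
All input consumed and the stack is empty.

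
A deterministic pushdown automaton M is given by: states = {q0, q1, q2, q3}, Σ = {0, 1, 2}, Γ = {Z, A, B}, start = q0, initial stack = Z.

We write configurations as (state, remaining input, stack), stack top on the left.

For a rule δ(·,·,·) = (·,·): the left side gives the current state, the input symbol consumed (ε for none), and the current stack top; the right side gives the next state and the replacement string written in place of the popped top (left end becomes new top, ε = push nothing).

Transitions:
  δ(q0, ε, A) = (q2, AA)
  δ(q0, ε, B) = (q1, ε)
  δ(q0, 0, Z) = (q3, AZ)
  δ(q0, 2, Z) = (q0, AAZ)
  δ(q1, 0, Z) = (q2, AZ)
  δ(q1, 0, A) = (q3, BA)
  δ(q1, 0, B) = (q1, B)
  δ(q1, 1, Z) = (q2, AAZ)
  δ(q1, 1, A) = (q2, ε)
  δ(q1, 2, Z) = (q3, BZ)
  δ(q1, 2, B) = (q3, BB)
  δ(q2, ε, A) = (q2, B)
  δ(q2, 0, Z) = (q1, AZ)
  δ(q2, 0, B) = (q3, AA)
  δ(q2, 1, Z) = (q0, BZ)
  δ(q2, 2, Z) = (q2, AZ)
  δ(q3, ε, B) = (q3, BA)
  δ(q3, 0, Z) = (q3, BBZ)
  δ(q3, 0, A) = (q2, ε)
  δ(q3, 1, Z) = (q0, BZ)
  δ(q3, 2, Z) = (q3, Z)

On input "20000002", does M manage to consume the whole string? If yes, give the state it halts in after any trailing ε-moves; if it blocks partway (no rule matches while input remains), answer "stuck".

stuck

(q0, 20000002, Z)
  read 2, top Z: go to q0, push AAZ → (q0, 0000002, AAZ)
  ε-move, top A: go to q2, push AA → (q2, 0000002, AAAZ)
  ε-move, top A: go to q2, push B → (q2, 0000002, BAAZ)
  read 0, top B: go to q3, push AA → (q3, 000002, AAAAZ)
  read 0, top A: go to q2, push ε → (q2, 00002, AAAZ)
  ε-move, top A: go to q2, push B → (q2, 00002, BAAZ)
  read 0, top B: go to q3, push AA → (q3, 0002, AAAAZ)
  read 0, top A: go to q2, push ε → (q2, 002, AAAZ)
  ε-move, top A: go to q2, push B → (q2, 002, BAAZ)
  read 0, top B: go to q3, push AA → (q3, 02, AAAAZ)
  read 0, top A: go to q2, push ε → (q2, 2, AAAZ)
  ε-move, top A: go to q2, push B → (q2, 2, BAAZ)
No transition for (q2, 2, top B); M blocks with input 2 remaining.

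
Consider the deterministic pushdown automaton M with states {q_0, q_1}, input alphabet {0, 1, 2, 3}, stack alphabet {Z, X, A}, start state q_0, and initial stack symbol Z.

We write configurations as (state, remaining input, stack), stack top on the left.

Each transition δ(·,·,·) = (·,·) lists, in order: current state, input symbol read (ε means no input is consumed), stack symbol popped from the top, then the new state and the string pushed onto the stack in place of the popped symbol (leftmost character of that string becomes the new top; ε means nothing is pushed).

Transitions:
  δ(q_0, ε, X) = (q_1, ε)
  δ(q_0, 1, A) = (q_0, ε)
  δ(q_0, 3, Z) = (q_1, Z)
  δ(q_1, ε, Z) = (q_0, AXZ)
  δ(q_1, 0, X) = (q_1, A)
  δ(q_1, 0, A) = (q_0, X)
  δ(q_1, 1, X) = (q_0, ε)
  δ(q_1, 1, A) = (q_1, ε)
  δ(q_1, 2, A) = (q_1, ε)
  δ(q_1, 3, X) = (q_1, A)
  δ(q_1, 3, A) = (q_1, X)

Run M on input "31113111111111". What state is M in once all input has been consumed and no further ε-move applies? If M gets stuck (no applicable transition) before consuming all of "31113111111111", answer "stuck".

(q_0, 31113111111111, Z)
  read 3, top Z: go to q_1, push Z → (q_1, 1113111111111, Z)
  ε-move, top Z: go to q_0, push AXZ → (q_0, 1113111111111, AXZ)
  read 1, top A: go to q_0, push ε → (q_0, 113111111111, XZ)
  ε-move, top X: go to q_1, push ε → (q_1, 113111111111, Z)
  ε-move, top Z: go to q_0, push AXZ → (q_0, 113111111111, AXZ)
  read 1, top A: go to q_0, push ε → (q_0, 13111111111, XZ)
  ε-move, top X: go to q_1, push ε → (q_1, 13111111111, Z)
  ε-move, top Z: go to q_0, push AXZ → (q_0, 13111111111, AXZ)
  read 1, top A: go to q_0, push ε → (q_0, 3111111111, XZ)
  ε-move, top X: go to q_1, push ε → (q_1, 3111111111, Z)
  ε-move, top Z: go to q_0, push AXZ → (q_0, 3111111111, AXZ)
No transition for (q_0, 3, top A); M blocks with input 3111111111 remaining.

stuck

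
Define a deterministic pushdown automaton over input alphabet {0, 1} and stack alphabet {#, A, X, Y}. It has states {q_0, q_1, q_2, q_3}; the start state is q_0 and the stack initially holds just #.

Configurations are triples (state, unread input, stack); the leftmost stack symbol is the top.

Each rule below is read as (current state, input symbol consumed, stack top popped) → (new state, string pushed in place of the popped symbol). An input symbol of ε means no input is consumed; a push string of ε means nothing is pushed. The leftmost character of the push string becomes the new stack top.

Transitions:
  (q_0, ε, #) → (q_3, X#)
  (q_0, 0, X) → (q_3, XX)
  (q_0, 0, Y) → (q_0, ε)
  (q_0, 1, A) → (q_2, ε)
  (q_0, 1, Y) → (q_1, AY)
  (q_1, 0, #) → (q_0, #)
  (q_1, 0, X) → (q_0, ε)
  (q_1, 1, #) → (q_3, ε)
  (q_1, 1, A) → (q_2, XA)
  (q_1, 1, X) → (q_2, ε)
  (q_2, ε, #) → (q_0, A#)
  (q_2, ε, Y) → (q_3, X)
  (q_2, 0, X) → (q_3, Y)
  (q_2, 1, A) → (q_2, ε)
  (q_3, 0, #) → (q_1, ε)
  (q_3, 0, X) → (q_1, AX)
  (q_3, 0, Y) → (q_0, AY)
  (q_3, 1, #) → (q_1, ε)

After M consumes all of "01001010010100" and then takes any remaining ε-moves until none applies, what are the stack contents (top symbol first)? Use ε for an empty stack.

AYAXAXAX#

(q_0, 01001010010100, #) ⊢ (q_3, 01001010010100, X#) ⊢ (q_1, 1001010010100, AX#) ⊢ (q_2, 001010010100, XAX#) ⊢ (q_3, 01010010100, YAX#) ⊢ (q_0, 1010010100, AYAX#) ⊢ (q_2, 010010100, YAX#) ⊢ (q_3, 010010100, XAX#) ⊢ (q_1, 10010100, AXAX#) ⊢ (q_2, 0010100, XAXAX#) ⊢ (q_3, 010100, YAXAX#) ⊢ (q_0, 10100, AYAXAX#) ⊢ (q_2, 0100, YAXAX#) ⊢ (q_3, 0100, XAXAX#) ⊢ (q_1, 100, AXAXAX#) ⊢ (q_2, 00, XAXAXAX#) ⊢ (q_3, 0, YAXAXAX#) ⊢ (q_0, ε, AYAXAXAX#)
All input consumed in state q_0 with stack AYAXAXAX#.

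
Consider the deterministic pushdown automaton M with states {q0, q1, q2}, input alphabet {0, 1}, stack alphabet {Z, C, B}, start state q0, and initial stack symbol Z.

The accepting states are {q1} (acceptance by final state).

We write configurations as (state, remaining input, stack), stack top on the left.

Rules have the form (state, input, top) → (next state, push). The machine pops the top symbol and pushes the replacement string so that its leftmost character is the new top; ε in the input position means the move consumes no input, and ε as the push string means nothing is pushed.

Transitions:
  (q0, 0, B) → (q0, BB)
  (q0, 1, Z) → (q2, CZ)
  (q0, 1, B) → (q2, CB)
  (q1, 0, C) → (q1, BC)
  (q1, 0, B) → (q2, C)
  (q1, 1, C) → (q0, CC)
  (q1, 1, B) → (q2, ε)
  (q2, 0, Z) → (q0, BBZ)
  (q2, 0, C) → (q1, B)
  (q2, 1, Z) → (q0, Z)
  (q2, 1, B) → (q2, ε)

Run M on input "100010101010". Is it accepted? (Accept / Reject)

(q0, 100010101010, Z)
  read 1, top Z: go to q2, push CZ → (q2, 00010101010, CZ)
  read 0, top C: go to q1, push B → (q1, 0010101010, BZ)
  read 0, top B: go to q2, push C → (q2, 010101010, CZ)
  read 0, top C: go to q1, push B → (q1, 10101010, BZ)
  read 1, top B: go to q2, push ε → (q2, 0101010, Z)
  read 0, top Z: go to q0, push BBZ → (q0, 101010, BBZ)
  read 1, top B: go to q2, push CB → (q2, 01010, CBBZ)
  read 0, top C: go to q1, push B → (q1, 1010, BBBZ)
  read 1, top B: go to q2, push ε → (q2, 010, BBZ)
No transition applies at (q2, 010, BBZ); input not fully consumed.

Reject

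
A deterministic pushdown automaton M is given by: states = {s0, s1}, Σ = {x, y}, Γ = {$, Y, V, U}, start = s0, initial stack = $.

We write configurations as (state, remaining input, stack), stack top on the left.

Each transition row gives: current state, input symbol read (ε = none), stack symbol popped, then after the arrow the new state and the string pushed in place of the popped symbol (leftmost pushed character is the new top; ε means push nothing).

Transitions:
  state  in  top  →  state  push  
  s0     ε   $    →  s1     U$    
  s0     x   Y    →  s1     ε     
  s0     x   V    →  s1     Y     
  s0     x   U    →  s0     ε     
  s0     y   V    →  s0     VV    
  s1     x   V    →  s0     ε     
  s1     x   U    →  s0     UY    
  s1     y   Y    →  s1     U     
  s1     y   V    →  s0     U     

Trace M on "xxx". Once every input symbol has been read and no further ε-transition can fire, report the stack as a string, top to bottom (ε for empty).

$

(s0, xxx, $)
  ε-move, top $: go to s1, push U$ → (s1, xxx, U$)
  read x, top U: go to s0, push UY → (s0, xx, UY$)
  read x, top U: go to s0, push ε → (s0, x, Y$)
  read x, top Y: go to s1, push ε → (s1, ε, $)
All input consumed in state s1 with stack $.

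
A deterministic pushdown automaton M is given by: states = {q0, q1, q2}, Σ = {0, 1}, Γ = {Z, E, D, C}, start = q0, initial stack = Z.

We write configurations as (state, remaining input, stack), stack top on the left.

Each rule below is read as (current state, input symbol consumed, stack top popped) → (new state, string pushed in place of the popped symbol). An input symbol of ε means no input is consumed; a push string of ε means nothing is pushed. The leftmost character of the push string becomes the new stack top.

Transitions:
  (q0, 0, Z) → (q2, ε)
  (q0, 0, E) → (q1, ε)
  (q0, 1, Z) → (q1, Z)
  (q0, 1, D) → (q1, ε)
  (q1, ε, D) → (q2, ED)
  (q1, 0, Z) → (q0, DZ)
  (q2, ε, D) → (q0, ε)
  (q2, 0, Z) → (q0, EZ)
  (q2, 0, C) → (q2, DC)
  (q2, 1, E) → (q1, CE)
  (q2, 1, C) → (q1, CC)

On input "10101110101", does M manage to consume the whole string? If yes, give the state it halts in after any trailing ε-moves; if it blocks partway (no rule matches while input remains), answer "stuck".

(q0, 10101110101, Z) ⊢ (q1, 0101110101, Z) ⊢ (q0, 101110101, DZ) ⊢ (q1, 01110101, Z) ⊢ (q0, 1110101, DZ) ⊢ (q1, 110101, Z)
No transition for (q1, 1, top Z); M blocks with input 110101 remaining.

stuck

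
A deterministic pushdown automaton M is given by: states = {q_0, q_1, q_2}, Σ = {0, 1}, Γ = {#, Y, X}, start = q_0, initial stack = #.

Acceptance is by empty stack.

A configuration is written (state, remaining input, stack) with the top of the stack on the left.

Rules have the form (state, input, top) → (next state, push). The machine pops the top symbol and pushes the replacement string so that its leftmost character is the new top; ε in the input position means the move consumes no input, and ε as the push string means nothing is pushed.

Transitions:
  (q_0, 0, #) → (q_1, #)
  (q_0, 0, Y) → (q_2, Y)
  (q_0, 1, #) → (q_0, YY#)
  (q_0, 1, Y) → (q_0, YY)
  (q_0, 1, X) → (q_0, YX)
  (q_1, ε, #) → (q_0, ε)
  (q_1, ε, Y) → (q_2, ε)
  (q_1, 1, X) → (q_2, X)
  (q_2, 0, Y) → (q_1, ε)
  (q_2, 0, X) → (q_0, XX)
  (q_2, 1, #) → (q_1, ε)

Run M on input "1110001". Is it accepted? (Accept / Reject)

Accept

(q_0, 1110001, #)
  read 1, top #: go to q_0, push YY# → (q_0, 110001, YY#)
  read 1, top Y: go to q_0, push YY → (q_0, 10001, YYY#)
  read 1, top Y: go to q_0, push YY → (q_0, 0001, YYYY#)
  read 0, top Y: go to q_2, push Y → (q_2, 001, YYYY#)
  read 0, top Y: go to q_1, push ε → (q_1, 01, YYY#)
  ε-move, top Y: go to q_2, push ε → (q_2, 01, YY#)
  read 0, top Y: go to q_1, push ε → (q_1, 1, Y#)
  ε-move, top Y: go to q_2, push ε → (q_2, 1, #)
  read 1, top #: go to q_1, push ε → (q_1, ε, ε)
All input consumed and the stack is empty.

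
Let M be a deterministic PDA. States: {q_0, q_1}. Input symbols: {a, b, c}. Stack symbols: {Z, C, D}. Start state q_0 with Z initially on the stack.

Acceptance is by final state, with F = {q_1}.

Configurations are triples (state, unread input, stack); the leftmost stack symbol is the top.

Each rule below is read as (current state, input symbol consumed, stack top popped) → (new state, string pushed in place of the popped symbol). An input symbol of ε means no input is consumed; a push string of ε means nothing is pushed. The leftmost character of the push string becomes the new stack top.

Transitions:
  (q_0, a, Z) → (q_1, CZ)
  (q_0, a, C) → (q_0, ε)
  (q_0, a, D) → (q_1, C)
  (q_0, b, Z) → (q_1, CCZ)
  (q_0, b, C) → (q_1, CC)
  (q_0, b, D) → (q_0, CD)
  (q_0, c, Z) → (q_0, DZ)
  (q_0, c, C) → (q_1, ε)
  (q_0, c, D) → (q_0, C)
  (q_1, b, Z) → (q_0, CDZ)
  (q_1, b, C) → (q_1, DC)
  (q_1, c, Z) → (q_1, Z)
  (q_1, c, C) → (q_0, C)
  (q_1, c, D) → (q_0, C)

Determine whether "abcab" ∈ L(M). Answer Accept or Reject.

Accept

(q_0, abcab, Z)
  read a, top Z: go to q_1, push CZ → (q_1, bcab, CZ)
  read b, top C: go to q_1, push DC → (q_1, cab, DCZ)
  read c, top D: go to q_0, push C → (q_0, ab, CCZ)
  read a, top C: go to q_0, push ε → (q_0, b, CZ)
  read b, top C: go to q_1, push CC → (q_1, ε, CCZ)
All input consumed; state q_1 ∈ F.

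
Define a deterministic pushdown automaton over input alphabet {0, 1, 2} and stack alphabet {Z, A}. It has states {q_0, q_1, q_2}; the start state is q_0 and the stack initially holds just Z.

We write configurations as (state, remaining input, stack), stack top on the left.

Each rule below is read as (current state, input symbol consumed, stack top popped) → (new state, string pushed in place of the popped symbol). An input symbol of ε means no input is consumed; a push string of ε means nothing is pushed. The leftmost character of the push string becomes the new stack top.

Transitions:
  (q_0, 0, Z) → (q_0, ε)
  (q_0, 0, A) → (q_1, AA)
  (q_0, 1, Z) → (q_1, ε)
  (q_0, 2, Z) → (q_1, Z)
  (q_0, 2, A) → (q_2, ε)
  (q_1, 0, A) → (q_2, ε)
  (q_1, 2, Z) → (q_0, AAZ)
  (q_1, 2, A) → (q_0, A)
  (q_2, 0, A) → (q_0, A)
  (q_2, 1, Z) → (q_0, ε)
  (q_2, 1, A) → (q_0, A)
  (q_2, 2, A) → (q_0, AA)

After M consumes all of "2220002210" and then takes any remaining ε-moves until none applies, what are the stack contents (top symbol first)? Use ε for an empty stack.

AAZ

(q_0, 2220002210, Z)
  read 2, top Z: go to q_1, push Z → (q_1, 220002210, Z)
  read 2, top Z: go to q_0, push AAZ → (q_0, 20002210, AAZ)
  read 2, top A: go to q_2, push ε → (q_2, 0002210, AZ)
  read 0, top A: go to q_0, push A → (q_0, 002210, AZ)
  read 0, top A: go to q_1, push AA → (q_1, 02210, AAZ)
  read 0, top A: go to q_2, push ε → (q_2, 2210, AZ)
  read 2, top A: go to q_0, push AA → (q_0, 210, AAZ)
  read 2, top A: go to q_2, push ε → (q_2, 10, AZ)
  read 1, top A: go to q_0, push A → (q_0, 0, AZ)
  read 0, top A: go to q_1, push AA → (q_1, ε, AAZ)
All input consumed in state q_1 with stack AAZ.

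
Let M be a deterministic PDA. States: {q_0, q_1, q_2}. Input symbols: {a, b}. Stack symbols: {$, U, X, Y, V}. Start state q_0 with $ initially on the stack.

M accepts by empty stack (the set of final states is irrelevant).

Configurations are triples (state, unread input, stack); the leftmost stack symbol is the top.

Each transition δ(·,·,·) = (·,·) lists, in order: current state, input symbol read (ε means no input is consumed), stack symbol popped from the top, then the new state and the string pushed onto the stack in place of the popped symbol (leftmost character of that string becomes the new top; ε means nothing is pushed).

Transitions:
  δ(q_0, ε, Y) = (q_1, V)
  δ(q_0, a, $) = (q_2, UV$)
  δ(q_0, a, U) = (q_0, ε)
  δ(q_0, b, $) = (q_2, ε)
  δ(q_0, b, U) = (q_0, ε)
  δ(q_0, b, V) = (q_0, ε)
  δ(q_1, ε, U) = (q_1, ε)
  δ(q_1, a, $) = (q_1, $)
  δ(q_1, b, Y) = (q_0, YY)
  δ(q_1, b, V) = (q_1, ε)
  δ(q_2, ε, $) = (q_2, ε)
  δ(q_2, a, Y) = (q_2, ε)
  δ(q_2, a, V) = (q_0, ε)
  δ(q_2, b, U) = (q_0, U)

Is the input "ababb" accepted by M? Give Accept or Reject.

(q_0, ababb, $)
  read a, top $: go to q_2, push UV$ → (q_2, babb, UV$)
  read b, top U: go to q_0, push U → (q_0, abb, UV$)
  read a, top U: go to q_0, push ε → (q_0, bb, V$)
  read b, top V: go to q_0, push ε → (q_0, b, $)
  read b, top $: go to q_2, push ε → (q_2, ε, ε)
All input consumed and the stack is empty.

Accept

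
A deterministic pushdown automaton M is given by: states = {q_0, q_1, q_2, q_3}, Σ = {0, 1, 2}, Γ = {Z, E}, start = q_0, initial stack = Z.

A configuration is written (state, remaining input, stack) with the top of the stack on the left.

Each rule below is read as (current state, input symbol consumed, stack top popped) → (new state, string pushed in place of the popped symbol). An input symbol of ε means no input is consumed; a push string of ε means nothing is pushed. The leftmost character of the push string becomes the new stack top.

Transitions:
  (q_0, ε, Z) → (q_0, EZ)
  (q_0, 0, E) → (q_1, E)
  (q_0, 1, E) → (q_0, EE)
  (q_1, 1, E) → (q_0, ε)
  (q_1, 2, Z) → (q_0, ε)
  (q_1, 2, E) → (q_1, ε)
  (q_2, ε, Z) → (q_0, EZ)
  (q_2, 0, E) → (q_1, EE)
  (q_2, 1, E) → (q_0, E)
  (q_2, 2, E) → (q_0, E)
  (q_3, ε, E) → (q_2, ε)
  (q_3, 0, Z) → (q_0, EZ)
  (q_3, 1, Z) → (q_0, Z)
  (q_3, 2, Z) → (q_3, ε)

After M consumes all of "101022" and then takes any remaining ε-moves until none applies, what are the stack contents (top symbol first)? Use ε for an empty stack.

ε

(q_0, 101022, Z)
  ε-move, top Z: go to q_0, push EZ → (q_0, 101022, EZ)
  read 1, top E: go to q_0, push EE → (q_0, 01022, EEZ)
  read 0, top E: go to q_1, push E → (q_1, 1022, EEZ)
  read 1, top E: go to q_0, push ε → (q_0, 022, EZ)
  read 0, top E: go to q_1, push E → (q_1, 22, EZ)
  read 2, top E: go to q_1, push ε → (q_1, 2, Z)
  read 2, top Z: go to q_0, push ε → (q_0, ε, ε)
All input consumed in state q_0 with stack ε.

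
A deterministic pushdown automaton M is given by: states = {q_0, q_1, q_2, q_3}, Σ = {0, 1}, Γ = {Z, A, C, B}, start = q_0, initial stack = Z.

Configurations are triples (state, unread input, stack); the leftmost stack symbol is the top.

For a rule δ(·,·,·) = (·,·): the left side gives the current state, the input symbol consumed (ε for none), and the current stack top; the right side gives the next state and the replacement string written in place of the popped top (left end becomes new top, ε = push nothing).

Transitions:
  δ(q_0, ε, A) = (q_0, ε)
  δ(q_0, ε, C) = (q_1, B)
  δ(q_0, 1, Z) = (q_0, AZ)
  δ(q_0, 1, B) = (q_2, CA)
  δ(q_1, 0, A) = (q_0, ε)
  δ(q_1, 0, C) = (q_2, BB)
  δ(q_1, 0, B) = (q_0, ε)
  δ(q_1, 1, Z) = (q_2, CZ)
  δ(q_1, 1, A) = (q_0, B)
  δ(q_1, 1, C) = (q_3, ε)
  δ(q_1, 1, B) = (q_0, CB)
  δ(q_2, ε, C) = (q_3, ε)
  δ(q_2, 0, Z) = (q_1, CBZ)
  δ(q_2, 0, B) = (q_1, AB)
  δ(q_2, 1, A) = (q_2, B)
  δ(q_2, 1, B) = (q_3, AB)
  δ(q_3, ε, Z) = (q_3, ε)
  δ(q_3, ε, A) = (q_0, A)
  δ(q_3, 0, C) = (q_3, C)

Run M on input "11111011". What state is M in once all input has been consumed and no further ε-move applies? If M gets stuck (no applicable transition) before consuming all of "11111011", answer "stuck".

stuck

(q_0, 11111011, Z)
  read 1, top Z: go to q_0, push AZ → (q_0, 1111011, AZ)
  ε-move, top A: go to q_0, push ε → (q_0, 1111011, Z)
  read 1, top Z: go to q_0, push AZ → (q_0, 111011, AZ)
  ε-move, top A: go to q_0, push ε → (q_0, 111011, Z)
  read 1, top Z: go to q_0, push AZ → (q_0, 11011, AZ)
  ε-move, top A: go to q_0, push ε → (q_0, 11011, Z)
  read 1, top Z: go to q_0, push AZ → (q_0, 1011, AZ)
  ε-move, top A: go to q_0, push ε → (q_0, 1011, Z)
  read 1, top Z: go to q_0, push AZ → (q_0, 011, AZ)
  ε-move, top A: go to q_0, push ε → (q_0, 011, Z)
No transition for (q_0, 0, top Z); M blocks with input 011 remaining.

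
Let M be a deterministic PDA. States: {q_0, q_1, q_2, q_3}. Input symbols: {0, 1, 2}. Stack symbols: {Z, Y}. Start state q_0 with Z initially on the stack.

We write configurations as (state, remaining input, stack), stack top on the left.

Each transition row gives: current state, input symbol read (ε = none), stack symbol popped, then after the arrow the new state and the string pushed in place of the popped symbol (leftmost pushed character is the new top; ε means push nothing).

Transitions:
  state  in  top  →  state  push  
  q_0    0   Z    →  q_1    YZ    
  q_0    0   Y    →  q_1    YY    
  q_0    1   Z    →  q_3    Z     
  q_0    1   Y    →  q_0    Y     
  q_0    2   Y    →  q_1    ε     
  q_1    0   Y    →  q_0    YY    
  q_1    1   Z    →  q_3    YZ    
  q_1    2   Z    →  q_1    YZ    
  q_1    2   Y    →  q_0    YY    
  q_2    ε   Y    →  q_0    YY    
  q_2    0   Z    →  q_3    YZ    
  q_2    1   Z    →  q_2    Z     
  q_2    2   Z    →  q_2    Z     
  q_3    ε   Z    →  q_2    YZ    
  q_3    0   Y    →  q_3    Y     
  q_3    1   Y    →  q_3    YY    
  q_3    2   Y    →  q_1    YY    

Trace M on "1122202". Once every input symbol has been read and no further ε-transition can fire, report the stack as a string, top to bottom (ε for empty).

YZ

(q_0, 1122202, Z)
  read 1, top Z: go to q_3, push Z → (q_3, 122202, Z)
  ε-move, top Z: go to q_2, push YZ → (q_2, 122202, YZ)
  ε-move, top Y: go to q_0, push YY → (q_0, 122202, YYZ)
  read 1, top Y: go to q_0, push Y → (q_0, 22202, YYZ)
  read 2, top Y: go to q_1, push ε → (q_1, 2202, YZ)
  read 2, top Y: go to q_0, push YY → (q_0, 202, YYZ)
  read 2, top Y: go to q_1, push ε → (q_1, 02, YZ)
  read 0, top Y: go to q_0, push YY → (q_0, 2, YYZ)
  read 2, top Y: go to q_1, push ε → (q_1, ε, YZ)
All input consumed in state q_1 with stack YZ.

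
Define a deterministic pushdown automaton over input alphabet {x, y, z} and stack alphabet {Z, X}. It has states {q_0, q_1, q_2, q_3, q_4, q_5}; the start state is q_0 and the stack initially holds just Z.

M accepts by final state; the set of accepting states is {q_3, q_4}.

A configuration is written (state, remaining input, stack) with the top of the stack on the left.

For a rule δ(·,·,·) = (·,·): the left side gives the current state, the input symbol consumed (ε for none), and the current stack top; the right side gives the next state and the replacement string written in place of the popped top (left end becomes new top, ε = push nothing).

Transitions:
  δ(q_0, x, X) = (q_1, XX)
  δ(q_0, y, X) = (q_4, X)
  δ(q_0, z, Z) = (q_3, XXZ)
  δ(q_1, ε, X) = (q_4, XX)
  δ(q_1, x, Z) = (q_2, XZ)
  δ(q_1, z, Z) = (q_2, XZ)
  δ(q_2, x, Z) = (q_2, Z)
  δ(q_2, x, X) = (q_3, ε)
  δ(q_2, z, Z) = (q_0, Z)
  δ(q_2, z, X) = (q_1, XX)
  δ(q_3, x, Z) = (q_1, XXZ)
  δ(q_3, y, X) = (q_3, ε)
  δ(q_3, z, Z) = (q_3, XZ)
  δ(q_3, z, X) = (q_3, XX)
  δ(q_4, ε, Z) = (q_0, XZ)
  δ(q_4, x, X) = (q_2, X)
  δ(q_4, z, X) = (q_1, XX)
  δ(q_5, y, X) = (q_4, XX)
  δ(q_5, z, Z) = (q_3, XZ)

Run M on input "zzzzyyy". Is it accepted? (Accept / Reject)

Accept

(q_0, zzzzyyy, Z)
  read z, top Z: go to q_3, push XXZ → (q_3, zzzyyy, XXZ)
  read z, top X: go to q_3, push XX → (q_3, zzyyy, XXXZ)
  read z, top X: go to q_3, push XX → (q_3, zyyy, XXXXZ)
  read z, top X: go to q_3, push XX → (q_3, yyy, XXXXXZ)
  read y, top X: go to q_3, push ε → (q_3, yy, XXXXZ)
  read y, top X: go to q_3, push ε → (q_3, y, XXXZ)
  read y, top X: go to q_3, push ε → (q_3, ε, XXZ)
All input consumed; state q_3 ∈ F.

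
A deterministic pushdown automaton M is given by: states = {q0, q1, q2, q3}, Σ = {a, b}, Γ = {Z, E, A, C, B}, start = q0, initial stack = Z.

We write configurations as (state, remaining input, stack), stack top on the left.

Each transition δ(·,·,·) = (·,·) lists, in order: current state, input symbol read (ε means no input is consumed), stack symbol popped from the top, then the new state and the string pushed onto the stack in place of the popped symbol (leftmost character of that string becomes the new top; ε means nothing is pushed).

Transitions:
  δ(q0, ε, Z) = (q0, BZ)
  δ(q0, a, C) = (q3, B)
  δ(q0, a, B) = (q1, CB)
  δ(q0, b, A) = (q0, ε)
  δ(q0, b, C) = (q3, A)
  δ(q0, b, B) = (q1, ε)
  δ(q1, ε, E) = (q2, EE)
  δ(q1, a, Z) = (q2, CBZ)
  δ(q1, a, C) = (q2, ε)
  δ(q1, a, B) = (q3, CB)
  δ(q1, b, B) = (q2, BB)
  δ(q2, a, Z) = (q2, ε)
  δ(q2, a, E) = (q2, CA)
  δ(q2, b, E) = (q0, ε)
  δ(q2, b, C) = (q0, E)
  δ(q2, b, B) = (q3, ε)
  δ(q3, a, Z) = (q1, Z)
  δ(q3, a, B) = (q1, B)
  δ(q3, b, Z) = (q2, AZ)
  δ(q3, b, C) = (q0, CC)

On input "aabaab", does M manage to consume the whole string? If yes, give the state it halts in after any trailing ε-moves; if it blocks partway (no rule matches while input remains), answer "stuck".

q0

(q0, aabaab, Z)
  ε-move, top Z: go to q0, push BZ → (q0, aabaab, BZ)
  read a, top B: go to q1, push CB → (q1, abaab, CBZ)
  read a, top C: go to q2, push ε → (q2, baab, BZ)
  read b, top B: go to q3, push ε → (q3, aab, Z)
  read a, top Z: go to q1, push Z → (q1, ab, Z)
  read a, top Z: go to q2, push CBZ → (q2, b, CBZ)
  read b, top C: go to q0, push E → (q0, ε, EBZ)
All input consumed; M is in state q0.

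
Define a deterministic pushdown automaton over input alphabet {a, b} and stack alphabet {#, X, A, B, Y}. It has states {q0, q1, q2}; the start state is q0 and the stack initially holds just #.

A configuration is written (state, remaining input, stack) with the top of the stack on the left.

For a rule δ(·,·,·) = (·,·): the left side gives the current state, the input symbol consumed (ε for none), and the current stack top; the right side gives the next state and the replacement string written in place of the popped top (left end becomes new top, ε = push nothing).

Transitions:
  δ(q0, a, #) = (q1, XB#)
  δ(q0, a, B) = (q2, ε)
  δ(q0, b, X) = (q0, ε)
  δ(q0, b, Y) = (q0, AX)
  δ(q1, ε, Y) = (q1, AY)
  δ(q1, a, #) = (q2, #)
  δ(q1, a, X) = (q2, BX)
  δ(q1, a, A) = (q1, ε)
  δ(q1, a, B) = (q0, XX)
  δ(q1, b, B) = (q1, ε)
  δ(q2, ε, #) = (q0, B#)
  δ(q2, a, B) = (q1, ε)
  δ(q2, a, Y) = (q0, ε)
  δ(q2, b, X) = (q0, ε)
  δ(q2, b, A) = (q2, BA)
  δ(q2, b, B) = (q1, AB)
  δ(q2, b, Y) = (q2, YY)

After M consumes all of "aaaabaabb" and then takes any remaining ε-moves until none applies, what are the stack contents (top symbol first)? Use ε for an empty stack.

(q0, aaaabaabb, #)
  read a, top #: go to q1, push XB# → (q1, aaabaabb, XB#)
  read a, top X: go to q2, push BX → (q2, aabaabb, BXB#)
  read a, top B: go to q1, push ε → (q1, abaabb, XB#)
  read a, top X: go to q2, push BX → (q2, baabb, BXB#)
  read b, top B: go to q1, push AB → (q1, aabb, ABXB#)
  read a, top A: go to q1, push ε → (q1, abb, BXB#)
  read a, top B: go to q0, push XX → (q0, bb, XXXB#)
  read b, top X: go to q0, push ε → (q0, b, XXB#)
  read b, top X: go to q0, push ε → (q0, ε, XB#)
All input consumed in state q0 with stack XB#.

XB#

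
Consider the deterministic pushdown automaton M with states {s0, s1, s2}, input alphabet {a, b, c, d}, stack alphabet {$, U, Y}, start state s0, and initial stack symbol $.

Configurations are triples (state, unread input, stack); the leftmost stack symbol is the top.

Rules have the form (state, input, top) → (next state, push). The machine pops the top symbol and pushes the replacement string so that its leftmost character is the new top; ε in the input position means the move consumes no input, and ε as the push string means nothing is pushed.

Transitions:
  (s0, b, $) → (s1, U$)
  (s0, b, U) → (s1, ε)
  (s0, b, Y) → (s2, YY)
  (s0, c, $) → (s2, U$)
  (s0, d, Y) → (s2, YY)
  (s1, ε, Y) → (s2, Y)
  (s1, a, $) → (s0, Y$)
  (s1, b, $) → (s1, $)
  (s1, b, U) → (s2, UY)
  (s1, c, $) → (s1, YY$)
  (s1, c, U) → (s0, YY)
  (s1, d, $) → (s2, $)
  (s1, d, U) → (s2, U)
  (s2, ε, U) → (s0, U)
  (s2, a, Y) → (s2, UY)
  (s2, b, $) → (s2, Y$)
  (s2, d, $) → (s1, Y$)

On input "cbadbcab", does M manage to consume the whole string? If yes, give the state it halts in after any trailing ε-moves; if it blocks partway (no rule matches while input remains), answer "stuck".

(s0, cbadbcab, $)
  read c, top $: go to s2, push U$ → (s2, badbcab, U$)
  ε-move, top U: go to s0, push U → (s0, badbcab, U$)
  read b, top U: go to s1, push ε → (s1, adbcab, $)
  read a, top $: go to s0, push Y$ → (s0, dbcab, Y$)
  read d, top Y: go to s2, push YY → (s2, bcab, YY$)
No transition for (s2, b, top Y); M blocks with input bcab remaining.

stuck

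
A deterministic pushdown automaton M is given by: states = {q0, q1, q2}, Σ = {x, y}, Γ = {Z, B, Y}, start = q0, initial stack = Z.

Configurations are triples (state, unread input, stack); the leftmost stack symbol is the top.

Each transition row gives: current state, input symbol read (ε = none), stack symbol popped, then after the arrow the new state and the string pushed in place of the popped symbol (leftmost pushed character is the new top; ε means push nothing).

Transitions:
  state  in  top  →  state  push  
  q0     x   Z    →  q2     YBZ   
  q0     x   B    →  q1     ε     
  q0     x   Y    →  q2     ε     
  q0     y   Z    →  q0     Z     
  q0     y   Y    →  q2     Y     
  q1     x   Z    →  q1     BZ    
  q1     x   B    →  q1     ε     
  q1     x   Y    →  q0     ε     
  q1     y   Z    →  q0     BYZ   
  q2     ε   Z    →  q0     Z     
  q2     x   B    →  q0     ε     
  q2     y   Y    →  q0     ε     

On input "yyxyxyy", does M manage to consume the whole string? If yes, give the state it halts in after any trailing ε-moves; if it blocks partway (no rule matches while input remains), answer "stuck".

(q0, yyxyxyy, Z)
  read y, top Z: go to q0, push Z → (q0, yxyxyy, Z)
  read y, top Z: go to q0, push Z → (q0, xyxyy, Z)
  read x, top Z: go to q2, push YBZ → (q2, yxyy, YBZ)
  read y, top Y: go to q0, push ε → (q0, xyy, BZ)
  read x, top B: go to q1, push ε → (q1, yy, Z)
  read y, top Z: go to q0, push BYZ → (q0, y, BYZ)
No transition for (q0, y, top B); M blocks with input y remaining.

stuck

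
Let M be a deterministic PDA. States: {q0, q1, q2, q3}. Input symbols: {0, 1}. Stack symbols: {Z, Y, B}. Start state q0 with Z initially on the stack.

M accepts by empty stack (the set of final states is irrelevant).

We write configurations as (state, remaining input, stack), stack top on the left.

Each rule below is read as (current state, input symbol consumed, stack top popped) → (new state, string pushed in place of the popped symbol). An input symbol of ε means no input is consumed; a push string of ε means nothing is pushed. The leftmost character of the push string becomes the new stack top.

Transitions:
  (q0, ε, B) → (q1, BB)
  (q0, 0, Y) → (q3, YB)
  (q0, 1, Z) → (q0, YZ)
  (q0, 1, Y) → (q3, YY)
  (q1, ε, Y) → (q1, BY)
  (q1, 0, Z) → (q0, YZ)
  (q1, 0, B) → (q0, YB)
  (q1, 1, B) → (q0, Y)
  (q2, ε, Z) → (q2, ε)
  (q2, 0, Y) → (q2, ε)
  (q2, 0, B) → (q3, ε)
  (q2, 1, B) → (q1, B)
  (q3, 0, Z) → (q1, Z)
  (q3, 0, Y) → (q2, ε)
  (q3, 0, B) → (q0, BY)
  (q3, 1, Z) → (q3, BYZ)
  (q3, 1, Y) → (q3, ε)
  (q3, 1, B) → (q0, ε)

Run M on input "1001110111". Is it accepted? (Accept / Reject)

(q0, 1001110111, Z) ⊢ (q0, 001110111, YZ) ⊢ (q3, 01110111, YBZ) ⊢ (q2, 1110111, BZ) ⊢ (q1, 110111, BZ) ⊢ (q0, 10111, YZ) ⊢ (q3, 0111, YYZ) ⊢ (q2, 111, YZ)
No transition applies at (q2, 111, YZ); input not fully consumed.

Reject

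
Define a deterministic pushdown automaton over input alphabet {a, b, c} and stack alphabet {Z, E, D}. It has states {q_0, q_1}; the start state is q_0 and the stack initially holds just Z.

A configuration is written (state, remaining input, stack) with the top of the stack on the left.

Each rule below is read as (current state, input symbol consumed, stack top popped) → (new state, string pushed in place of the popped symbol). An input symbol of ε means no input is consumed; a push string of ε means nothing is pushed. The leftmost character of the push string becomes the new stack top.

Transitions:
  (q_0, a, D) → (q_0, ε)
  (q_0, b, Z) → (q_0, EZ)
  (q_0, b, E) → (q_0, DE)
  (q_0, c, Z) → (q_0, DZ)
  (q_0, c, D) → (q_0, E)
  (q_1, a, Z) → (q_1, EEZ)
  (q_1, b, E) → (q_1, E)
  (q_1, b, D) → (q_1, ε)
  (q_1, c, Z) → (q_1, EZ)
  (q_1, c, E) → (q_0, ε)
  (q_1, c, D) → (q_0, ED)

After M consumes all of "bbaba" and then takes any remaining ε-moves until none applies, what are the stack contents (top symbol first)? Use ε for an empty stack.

EZ

(q_0, bbaba, Z)
  read b, top Z: go to q_0, push EZ → (q_0, baba, EZ)
  read b, top E: go to q_0, push DE → (q_0, aba, DEZ)
  read a, top D: go to q_0, push ε → (q_0, ba, EZ)
  read b, top E: go to q_0, push DE → (q_0, a, DEZ)
  read a, top D: go to q_0, push ε → (q_0, ε, EZ)
All input consumed in state q_0 with stack EZ.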